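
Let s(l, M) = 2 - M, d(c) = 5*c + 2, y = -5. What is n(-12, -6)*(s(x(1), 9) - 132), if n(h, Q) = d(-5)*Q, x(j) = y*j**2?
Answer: -19182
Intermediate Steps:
d(c) = 2 + 5*c
x(j) = -5*j**2
n(h, Q) = -23*Q (n(h, Q) = (2 + 5*(-5))*Q = (2 - 25)*Q = -23*Q)
n(-12, -6)*(s(x(1), 9) - 132) = (-23*(-6))*((2 - 1*9) - 132) = 138*((2 - 9) - 132) = 138*(-7 - 132) = 138*(-139) = -19182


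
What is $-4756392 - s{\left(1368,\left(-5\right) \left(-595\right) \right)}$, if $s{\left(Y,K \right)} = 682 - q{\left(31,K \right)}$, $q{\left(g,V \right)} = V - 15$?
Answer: $-4754114$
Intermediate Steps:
$q{\left(g,V \right)} = -15 + V$ ($q{\left(g,V \right)} = V - 15 = -15 + V$)
$s{\left(Y,K \right)} = 697 - K$ ($s{\left(Y,K \right)} = 682 - \left(-15 + K\right) = 697 - K$)
$-4756392 - s{\left(1368,\left(-5\right) \left(-595\right) \right)} = -4756392 - \left(697 - \left(-5\right) \left(-595\right)\right) = -4756392 - \left(697 - 2975\right) = -4756392 - -2278 = -4756392 + 2278 = -4754114$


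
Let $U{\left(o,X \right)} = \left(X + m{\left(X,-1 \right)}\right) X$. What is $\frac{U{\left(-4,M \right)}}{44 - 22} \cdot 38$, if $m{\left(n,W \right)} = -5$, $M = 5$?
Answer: $0$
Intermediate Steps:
$U{\left(o,X \right)} = X \left(-5 + X\right)$ ($U{\left(o,X \right)} = \left(X - 5\right) X = \left(-5 + X\right) X = X \left(-5 + X\right)$)
$\frac{U{\left(-4,M \right)}}{44 - 22} \cdot 38 = \frac{5 \left(-5 + 5\right)}{44 - 22} \cdot 38 = \frac{5 \cdot 0}{22} \cdot 38 = 0 \cdot \frac{1}{22} \cdot 38 = 0 \cdot 38 = 0$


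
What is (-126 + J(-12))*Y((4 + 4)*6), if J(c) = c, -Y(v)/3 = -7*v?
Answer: -139104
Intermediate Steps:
Y(v) = 21*v (Y(v) = -(-21)*v = 21*v)
(-126 + J(-12))*Y((4 + 4)*6) = (-126 - 12)*(21*((4 + 4)*6)) = -2898*8*6 = -2898*48 = -138*1008 = -139104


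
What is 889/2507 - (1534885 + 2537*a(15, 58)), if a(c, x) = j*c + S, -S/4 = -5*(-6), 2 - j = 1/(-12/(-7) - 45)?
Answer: -331051391161/253207 ≈ -1.3074e+6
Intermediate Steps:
j = 613/303 (j = 2 - 1/(-12/(-7) - 45) = 2 - 1/(-12*(-1/7) - 45) = 2 - 1/(12/7 - 45) = 2 - 1/(-303/7) = 2 - 1*(-7/303) = 2 + 7/303 = 613/303 ≈ 2.0231)
S = -120 (S = -(-20)*(-6) = -4*30 = -120)
a(c, x) = -120 + 613*c/303 (a(c, x) = 613*c/303 - 120 = -120 + 613*c/303)
889/2507 - (1534885 + 2537*a(15, 58)) = 889/2507 - (1230445 + 7775905/101) = 889*(1/2507) - 2537/(1/(605 + (-120 + 3065/101))) = 889/2507 - 2537/(1/(605 - 9055/101)) = 889/2507 - 2537/(1/(52050/101)) = 889/2507 - 2537/101/52050 = 889/2507 - 2537*52050/101 = 889/2507 - 132050850/101 = -331051391161/253207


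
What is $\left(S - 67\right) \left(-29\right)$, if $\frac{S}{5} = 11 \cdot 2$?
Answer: $-1247$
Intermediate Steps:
$S = 110$ ($S = 5 \cdot 11 \cdot 2 = 5 \cdot 22 = 110$)
$\left(S - 67\right) \left(-29\right) = \left(110 - 67\right) \left(-29\right) = 43 \left(-29\right) = -1247$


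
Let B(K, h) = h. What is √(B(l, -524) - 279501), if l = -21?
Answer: 5*I*√11201 ≈ 529.17*I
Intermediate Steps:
√(B(l, -524) - 279501) = √(-524 - 279501) = √(-280025) = 5*I*√11201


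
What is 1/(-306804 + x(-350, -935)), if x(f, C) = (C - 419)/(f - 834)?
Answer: -592/181627291 ≈ -3.2594e-6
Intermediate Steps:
x(f, C) = (-419 + C)/(-834 + f)
1/(-306804 + x(-350, -935)) = 1/(-306804 + (-419 - 935)/(-834 - 350)) = 1/(-306804 - 1354/(-1184)) = 1/(-306804 - 1/1184*(-1354)) = 1/(-306804 + 677/592) = 1/(-181627291/592) = -592/181627291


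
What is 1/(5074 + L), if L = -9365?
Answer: -1/4291 ≈ -0.00023305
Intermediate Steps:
1/(5074 + L) = 1/(5074 - 9365) = 1/(-4291) = -1/4291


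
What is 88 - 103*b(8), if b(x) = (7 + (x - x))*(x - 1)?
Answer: -4959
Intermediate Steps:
b(x) = -7 + 7*x (b(x) = (7 + 0)*(-1 + x) = 7*(-1 + x) = -7 + 7*x)
88 - 103*b(8) = 88 - 103*(-7 + 7*8) = 88 - 103*(-7 + 56) = 88 - 103*49 = 88 - 5047 = -4959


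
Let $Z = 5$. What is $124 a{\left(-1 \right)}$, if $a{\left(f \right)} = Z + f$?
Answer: $496$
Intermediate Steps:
$a{\left(f \right)} = 5 + f$
$124 a{\left(-1 \right)} = 124 \left(5 - 1\right) = 124 \cdot 4 = 496$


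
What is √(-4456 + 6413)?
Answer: √1957 ≈ 44.238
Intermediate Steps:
√(-4456 + 6413) = √1957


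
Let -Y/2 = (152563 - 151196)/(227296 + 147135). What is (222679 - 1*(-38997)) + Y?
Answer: 97979603622/374431 ≈ 2.6168e+5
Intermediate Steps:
Y = -2734/374431 (Y = -2*(152563 - 151196)/(227296 + 147135) = -2734/374431 ≈ -0.0073017)
(222679 - 1*(-38997)) + Y = (222679 - 1*(-38997)) - 2734/374431 = (222679 + 38997) - 2734/374431 = 261676 - 2734/374431 = 97979603622/374431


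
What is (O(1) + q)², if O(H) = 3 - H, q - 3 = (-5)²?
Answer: 900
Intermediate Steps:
q = 28 (q = 3 + (-5)² = 3 + 25 = 28)
(O(1) + q)² = ((3 - 1*1) + 28)² = ((3 - 1) + 28)² = (2 + 28)² = 30² = 900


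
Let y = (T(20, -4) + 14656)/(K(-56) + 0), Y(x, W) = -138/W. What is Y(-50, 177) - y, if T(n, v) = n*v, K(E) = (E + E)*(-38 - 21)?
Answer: -1233/413 ≈ -2.9855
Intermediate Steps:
K(E) = -118*E (K(E) = (2*E)*(-59) = -118*E)
y = 911/413 (y = (20*(-4) + 14656)/(-118*(-56) + 0) = (-80 + 14656)/(6608 + 0) = 14576/6608 = 14576*(1/6608) = 911/413 ≈ 2.2058)
Y(-50, 177) - y = -138/177 - 1*911/413 = -138*1/177 - 911/413 = -46/59 - 911/413 = -1233/413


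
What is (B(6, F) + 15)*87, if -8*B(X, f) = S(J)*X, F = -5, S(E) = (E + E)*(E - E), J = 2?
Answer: 1305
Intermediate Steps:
S(E) = 0 (S(E) = (2*E)*0 = 0)
B(X, f) = 0 (B(X, f) = -0*X = -⅛*0 = 0)
(B(6, F) + 15)*87 = (0 + 15)*87 = 15*87 = 1305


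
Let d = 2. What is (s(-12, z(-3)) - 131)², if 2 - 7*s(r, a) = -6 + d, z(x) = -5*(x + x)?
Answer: 829921/49 ≈ 16937.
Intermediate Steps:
z(x) = -10*x
s(r, a) = 6/7 (s(r, a) = 2/7 - (-6 + 2)/7 = 2/7 - ⅐*(-4) = 2/7 + 4/7 = 6/7)
(s(-12, z(-3)) - 131)² = (6/7 - 131)² = (-911/7)² = 829921/49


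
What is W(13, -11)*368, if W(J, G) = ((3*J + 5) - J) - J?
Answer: 6624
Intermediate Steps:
W(J, G) = 5 + J (W(J, G) = ((5 + 3*J) - J) - J = (5 + 2*J) - J = 5 + J)
W(13, -11)*368 = (5 + 13)*368 = 18*368 = 6624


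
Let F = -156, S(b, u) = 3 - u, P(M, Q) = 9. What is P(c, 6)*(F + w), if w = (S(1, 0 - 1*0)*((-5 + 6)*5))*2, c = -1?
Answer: -1134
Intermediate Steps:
w = 30 (w = ((3 - (0 - 1*0))*((-5 + 6)*5))*2 = ((3 - (0 + 0))*(1*5))*2 = ((3 - 1*0)*5)*2 = ((3 + 0)*5)*2 = (3*5)*2 = 15*2 = 30)
P(c, 6)*(F + w) = 9*(-156 + 30) = 9*(-126) = -1134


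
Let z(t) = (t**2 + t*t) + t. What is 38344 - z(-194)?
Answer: -36734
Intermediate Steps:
z(t) = t + 2*t**2 (z(t) = (t**2 + t**2) + t = 2*t**2 + t = t + 2*t**2)
38344 - z(-194) = 38344 - (-194)*(1 + 2*(-194)) = 38344 - (-194)*(1 - 388) = 38344 - (-194)*(-387) = 38344 - 1*75078 = 38344 - 75078 = -36734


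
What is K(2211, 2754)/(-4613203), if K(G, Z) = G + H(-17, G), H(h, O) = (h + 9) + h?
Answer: -2186/4613203 ≈ -0.00047386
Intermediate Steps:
H(h, O) = 9 + 2*h (H(h, O) = (9 + h) + h = 9 + 2*h)
K(G, Z) = -25 + G (K(G, Z) = G + (9 + 2*(-17)) = G + (9 - 34) = G - 25 = -25 + G)
K(2211, 2754)/(-4613203) = (-25 + 2211)/(-4613203) = 2186*(-1/4613203) = -2186/4613203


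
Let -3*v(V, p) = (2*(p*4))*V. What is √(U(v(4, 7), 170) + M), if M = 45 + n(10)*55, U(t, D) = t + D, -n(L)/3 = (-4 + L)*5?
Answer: I*√43287/3 ≈ 69.352*I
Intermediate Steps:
n(L) = 60 - 15*L (n(L) = -3*(-4 + L)*5 = -3*(-20 + 5*L) = 60 - 15*L)
v(V, p) = -8*V*p/3 (v(V, p) = -2*(p*4)*V/3 = -2*(4*p)*V/3 = -8*p*V/3 = -8*V*p/3)
U(t, D) = D + t
M = -4905 (M = 45 + (60 - 15*10)*55 = 45 + (60 - 150)*55 = 45 - 90*55 = 45 - 4950 = -4905)
√(U(v(4, 7), 170) + M) = √((170 - 8/3*4*7) - 4905) = √((170 - 224/3) - 4905) = √(286/3 - 4905) = √(-14429/3) = I*√43287/3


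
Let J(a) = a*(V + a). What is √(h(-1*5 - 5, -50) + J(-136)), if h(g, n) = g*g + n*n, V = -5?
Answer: 4*√1361 ≈ 147.57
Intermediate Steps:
J(a) = a*(-5 + a)
h(g, n) = g² + n²
√(h(-1*5 - 5, -50) + J(-136)) = √(((-1*5 - 5)² + (-50)²) - 136*(-5 - 136)) = √(((-5 - 5)² + 2500) - 136*(-141)) = √(((-10)² + 2500) + 19176) = √((100 + 2500) + 19176) = √(2600 + 19176) = √21776 = 4*√1361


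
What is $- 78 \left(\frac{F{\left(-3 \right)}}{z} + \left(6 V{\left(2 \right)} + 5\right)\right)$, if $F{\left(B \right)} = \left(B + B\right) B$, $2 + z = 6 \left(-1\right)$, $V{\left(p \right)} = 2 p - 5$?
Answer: $\frac{507}{2} \approx 253.5$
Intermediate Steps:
$V{\left(p \right)} = -5 + 2 p$
$z = -8$ ($z = -2 + 6 \left(-1\right) = -2 - 6 = -8$)
$F{\left(B \right)} = 2 B^{2}$ ($F{\left(B \right)} = 2 B B = 2 B^{2}$)
$- 78 \left(\frac{F{\left(-3 \right)}}{z} + \left(6 V{\left(2 \right)} + 5\right)\right) = - 78 \left(\frac{2 \left(-3\right)^{2}}{-8} + \left(6 \left(-5 + 2 \cdot 2\right) + 5\right)\right) = - 78 \left(2 \cdot 9 \left(- \frac{1}{8}\right) + \left(6 \left(-5 + 4\right) + 5\right)\right) = - 78 \left(18 \left(- \frac{1}{8}\right) + \left(6 \left(-1\right) + 5\right)\right) = - 78 \left(- \frac{9}{4} + \left(-6 + 5\right)\right) = - 78 \left(- \frac{9}{4} - 1\right) = \left(-78\right) \left(- \frac{13}{4}\right) = \frac{507}{2}$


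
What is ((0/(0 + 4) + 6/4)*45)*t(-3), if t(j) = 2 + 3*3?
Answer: 1485/2 ≈ 742.50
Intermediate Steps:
t(j) = 11 (t(j) = 2 + 9 = 11)
((0/(0 + 4) + 6/4)*45)*t(-3) = ((0/(0 + 4) + 6/4)*45)*11 = ((0/4 + 6*(¼))*45)*11 = ((0*(¼) + 3/2)*45)*11 = ((0 + 3/2)*45)*11 = ((3/2)*45)*11 = (135/2)*11 = 1485/2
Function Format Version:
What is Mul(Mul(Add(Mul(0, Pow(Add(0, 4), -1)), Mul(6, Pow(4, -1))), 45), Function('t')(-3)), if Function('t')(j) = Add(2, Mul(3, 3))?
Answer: Rational(1485, 2) ≈ 742.50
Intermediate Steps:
Function('t')(j) = 11 (Function('t')(j) = Add(2, 9) = 11)
Mul(Mul(Add(Mul(0, Pow(Add(0, 4), -1)), Mul(6, Pow(4, -1))), 45), Function('t')(-3)) = Mul(Mul(Add(Mul(0, Pow(Add(0, 4), -1)), Mul(6, Pow(4, -1))), 45), 11) = Mul(Mul(Add(Mul(0, Pow(4, -1)), Mul(6, Rational(1, 4))), 45), 11) = Mul(Mul(Add(Mul(0, Rational(1, 4)), Rational(3, 2)), 45), 11) = Mul(Mul(Add(0, Rational(3, 2)), 45), 11) = Mul(Mul(Rational(3, 2), 45), 11) = Mul(Rational(135, 2), 11) = Rational(1485, 2)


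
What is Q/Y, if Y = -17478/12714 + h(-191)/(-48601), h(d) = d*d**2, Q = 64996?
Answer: 1673411698231/3655835984 ≈ 457.74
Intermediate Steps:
h(d) = d**3
Y = 14623343936/102985519 (Y = -17478/12714 + (-191)**3/(-48601) = -17478*1/12714 - 6967871*(-1/48601) = -2913/2119 + 6967871/48601 = 14623343936/102985519 ≈ 141.99)
Q/Y = 64996/(14623343936/102985519) = 64996*(102985519/14623343936) = 1673411698231/3655835984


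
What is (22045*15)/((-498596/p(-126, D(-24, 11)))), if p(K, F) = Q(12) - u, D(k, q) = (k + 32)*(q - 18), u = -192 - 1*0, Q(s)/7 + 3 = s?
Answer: -84322125/498596 ≈ -169.12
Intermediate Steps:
Q(s) = -21 + 7*s
u = -192 (u = -192 + 0 = -192)
D(k, q) = (-18 + q)*(32 + k) (D(k, q) = (32 + k)*(-18 + q) = (-18 + q)*(32 + k))
p(K, F) = 255 (p(K, F) = (-21 + 7*12) - 1*(-192) = (-21 + 84) + 192 = 63 + 192 = 255)
(22045*15)/((-498596/p(-126, D(-24, 11)))) = (22045*15)/((-498596/255)) = 330675/((-498596*1/255)) = 330675/(-498596/255) = 330675*(-255/498596) = -84322125/498596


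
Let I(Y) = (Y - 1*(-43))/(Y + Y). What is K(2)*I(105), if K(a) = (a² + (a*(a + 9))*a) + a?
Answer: 740/21 ≈ 35.238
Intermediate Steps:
I(Y) = (43 + Y)/(2*Y) (I(Y) = (Y + 43)/((2*Y)) = (43 + Y)*(1/(2*Y)) = (43 + Y)/(2*Y))
K(a) = a + a² + a²*(9 + a) (K(a) = (a² + (a*(9 + a))*a) + a = (a² + a²*(9 + a)) + a = a + a² + a²*(9 + a))
K(2)*I(105) = (2*(1 + 2² + 10*2))*((½)*(43 + 105)/105) = (2*(1 + 4 + 20))*((½)*(1/105)*148) = (2*25)*(74/105) = 50*(74/105) = 740/21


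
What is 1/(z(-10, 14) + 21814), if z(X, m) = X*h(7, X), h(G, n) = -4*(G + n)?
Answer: 1/21694 ≈ 4.6096e-5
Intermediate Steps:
h(G, n) = -4*G - 4*n
z(X, m) = X*(-28 - 4*X) (z(X, m) = X*(-4*7 - 4*X) = X*(-28 - 4*X))
1/(z(-10, 14) + 21814) = 1/(-4*(-10)*(7 - 10) + 21814) = 1/(-4*(-10)*(-3) + 21814) = 1/(-120 + 21814) = 1/21694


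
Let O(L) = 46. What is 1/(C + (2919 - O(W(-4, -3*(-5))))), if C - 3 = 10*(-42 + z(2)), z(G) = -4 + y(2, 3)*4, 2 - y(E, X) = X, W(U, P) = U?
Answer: 1/2376 ≈ 0.00042088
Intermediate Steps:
y(E, X) = 2 - X
z(G) = -8 (z(G) = -4 + (2 - 1*3)*4 = -4 + (2 - 3)*4 = -4 - 1*4 = -4 - 4 = -8)
C = -497 (C = 3 + 10*(-42 - 8) = 3 + 10*(-50) = 3 - 500 = -497)
1/(C + (2919 - O(W(-4, -3*(-5))))) = 1/(-497 + (2919 - 1*46)) = 1/(-497 + (2919 - 46)) = 1/(-497 + 2873) = 1/2376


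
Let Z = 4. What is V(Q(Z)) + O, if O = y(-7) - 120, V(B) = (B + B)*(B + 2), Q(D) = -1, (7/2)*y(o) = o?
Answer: -124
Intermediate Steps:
y(o) = 2*o/7
V(B) = 2*B*(2 + B) (V(B) = (2*B)*(2 + B) = 2*B*(2 + B))
O = -122 (O = (2/7)*(-7) - 120 = -2 - 120 = -122)
V(Q(Z)) + O = 2*(-1)*(2 - 1) - 122 = 2*(-1)*1 - 122 = -2 - 122 = -124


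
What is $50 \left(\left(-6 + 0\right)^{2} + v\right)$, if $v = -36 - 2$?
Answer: $-100$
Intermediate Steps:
$v = -38$ ($v = -36 - 2 = -38$)
$50 \left(\left(-6 + 0\right)^{2} + v\right) = 50 \left(\left(-6 + 0\right)^{2} - 38\right) = 50 \left(\left(-6\right)^{2} - 38\right) = 50 \left(36 - 38\right) = 50 \left(-2\right) = -100$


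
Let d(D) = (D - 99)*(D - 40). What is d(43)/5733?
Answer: -8/273 ≈ -0.029304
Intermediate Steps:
d(D) = (-99 + D)*(-40 + D)
d(43)/5733 = (3960 + 43² - 139*43)/5733 = (3960 + 1849 - 5977)*(1/5733) = -168*1/5733 = -8/273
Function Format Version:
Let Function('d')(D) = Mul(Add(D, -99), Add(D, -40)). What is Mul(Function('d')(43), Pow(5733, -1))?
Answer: Rational(-8, 273) ≈ -0.029304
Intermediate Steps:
Function('d')(D) = Mul(Add(-99, D), Add(-40, D))
Mul(Function('d')(43), Pow(5733, -1)) = Mul(Add(3960, Pow(43, 2), Mul(-139, 43)), Pow(5733, -1)) = Mul(Add(3960, 1849, -5977), Rational(1, 5733)) = Mul(-168, Rational(1, 5733)) = Rational(-8, 273)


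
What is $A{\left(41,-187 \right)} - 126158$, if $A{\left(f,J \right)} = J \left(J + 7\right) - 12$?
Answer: $-92510$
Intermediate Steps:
$A{\left(f,J \right)} = -12 + J \left(7 + J\right)$ ($A{\left(f,J \right)} = J \left(7 + J\right) - 12 = -12 + J \left(7 + J\right)$)
$A{\left(41,-187 \right)} - 126158 = \left(-12 + \left(-187\right)^{2} + 7 \left(-187\right)\right) - 126158 = \left(-12 + 34969 - 1309\right) - 126158 = 33648 - 126158 = -92510$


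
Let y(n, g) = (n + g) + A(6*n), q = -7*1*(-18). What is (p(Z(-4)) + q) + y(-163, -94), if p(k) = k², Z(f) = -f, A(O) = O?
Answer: -1093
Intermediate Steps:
q = 126 (q = -7*(-18) = 126)
y(n, g) = g + 7*n (y(n, g) = (n + g) + 6*n = (g + n) + 6*n = g + 7*n)
(p(Z(-4)) + q) + y(-163, -94) = ((-1*(-4))² + 126) + (-94 + 7*(-163)) = (4² + 126) + (-94 - 1141) = (16 + 126) - 1235 = 142 - 1235 = -1093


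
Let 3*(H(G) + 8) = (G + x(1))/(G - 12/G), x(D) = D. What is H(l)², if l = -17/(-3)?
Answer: 16032016/294849 ≈ 54.374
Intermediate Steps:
l = 17/3 (l = -17*(-⅓) = 17/3 ≈ 5.6667)
H(G) = -8 + (1 + G)/(3*(G - 12/G)) (H(G) = -8 + ((G + 1)/(G - 12/G))/3 = -8 + ((1 + G)/(G - 12/G))/3 = -8 + (1 + G)/(3*(G - 12/G)))
H(l)² = ((288 + 17/3 - 23*(17/3)²)/(3*(-12 + (17/3)²)))² = ((288 + 17/3 - 23*289/9)/(3*(-12 + 289/9)))² = ((288 + 17/3 - 6647/9)/(3*(181/9)))² = ((⅓)*(9/181)*(-4004/9))² = (-4004/543)² = 16032016/294849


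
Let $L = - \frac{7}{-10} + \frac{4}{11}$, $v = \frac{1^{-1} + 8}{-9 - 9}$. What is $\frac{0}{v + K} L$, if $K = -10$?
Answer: $0$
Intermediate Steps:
$v = - \frac{1}{2}$ ($v = \frac{1 + 8}{-18} = 9 \left(- \frac{1}{18}\right) = - \frac{1}{2} \approx -0.5$)
$L = \frac{117}{110}$ ($L = \left(-7\right) \left(- \frac{1}{10}\right) + 4 \cdot \frac{1}{11} = \frac{7}{10} + \frac{4}{11} = \frac{117}{110} \approx 1.0636$)
$\frac{0}{v + K} L = \frac{0}{- \frac{1}{2} - 10} \cdot \frac{117}{110} = \frac{0}{- \frac{21}{2}} \cdot \frac{117}{110} = 0 \left(- \frac{2}{21}\right) \frac{117}{110} = 0 \cdot \frac{117}{110} = 0$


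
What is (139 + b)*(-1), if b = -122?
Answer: -17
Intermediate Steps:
(139 + b)*(-1) = (139 - 122)*(-1) = 17*(-1) = -17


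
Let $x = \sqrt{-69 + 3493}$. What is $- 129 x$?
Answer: $- 516 \sqrt{214} \approx -7548.4$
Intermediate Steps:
$x = 4 \sqrt{214}$ ($x = \sqrt{3424} = 4 \sqrt{214} \approx 58.515$)
$- 129 x = - 129 \cdot 4 \sqrt{214} = - 516 \sqrt{214}$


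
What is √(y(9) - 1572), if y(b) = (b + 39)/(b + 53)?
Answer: 6*I*√41943/31 ≈ 39.639*I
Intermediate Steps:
y(b) = (39 + b)/(53 + b)
√(y(9) - 1572) = √((39 + 9)/(53 + 9) - 1572) = √(48/62 - 1572) = √((1/62)*48 - 1572) = √(24/31 - 1572) = √(-48708/31) = 6*I*√41943/31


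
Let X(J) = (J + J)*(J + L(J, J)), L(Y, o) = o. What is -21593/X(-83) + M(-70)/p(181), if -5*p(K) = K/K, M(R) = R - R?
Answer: -21593/27556 ≈ -0.78360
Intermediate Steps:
M(R) = 0
X(J) = 4*J² (X(J) = (J + J)*(J + J) = (2*J)*(2*J) = 4*J²)
p(K) = -⅕ (p(K) = -K/(5*K) = -⅕*1 = -⅕)
-21593/X(-83) + M(-70)/p(181) = -21593/(4*(-83)²) + 0/(-⅕) = -21593/(4*6889) + 0*(-5) = -21593/27556 + 0 = -21593/27556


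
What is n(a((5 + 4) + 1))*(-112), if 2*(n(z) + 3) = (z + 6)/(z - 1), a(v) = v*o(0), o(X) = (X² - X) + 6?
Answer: 16128/59 ≈ 273.36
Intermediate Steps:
o(X) = 6 + X² - X
a(v) = 6*v (a(v) = v*(6 + 0² - 1*0) = v*(6 + 0 + 0) = v*6 = 6*v)
n(z) = -3 + (6 + z)/(2*(-1 + z)) (n(z) = -3 + ((z + 6)/(z - 1))/2 = -3 + ((6 + z)/(-1 + z))/2 = -3 + (6 + z)/(2*(-1 + z)))
n(a((5 + 4) + 1))*(-112) = ((12 - 30*((5 + 4) + 1))/(2*(-1 + 6*((5 + 4) + 1))))*(-112) = ((12 - 30*(9 + 1))/(2*(-1 + 6*(9 + 1))))*(-112) = ((12 - 30*10)/(2*(-1 + 6*10)))*(-112) = ((12 - 5*60)/(2*(-1 + 60)))*(-112) = ((½)*(12 - 300)/59)*(-112) = ((½)*(1/59)*(-288))*(-112) = -144/59*(-112) = 16128/59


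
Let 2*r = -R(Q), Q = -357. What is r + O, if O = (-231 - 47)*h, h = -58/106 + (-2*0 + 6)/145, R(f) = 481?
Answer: -1535313/15370 ≈ -99.890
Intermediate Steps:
h = -3887/7685 (h = -58*1/106 + (0 + 6)*(1/145) = -29/53 + 6*(1/145) = -29/53 + 6/145 = -3887/7685 ≈ -0.50579)
r = -481/2 (r = (-1*481)/2 = (1/2)*(-481) = -481/2 ≈ -240.50)
O = 1080586/7685 (O = (-231 - 47)*(-3887/7685) = -278*(-3887/7685) = 1080586/7685 ≈ 140.61)
r + O = -481/2 + 1080586/7685 = -1535313/15370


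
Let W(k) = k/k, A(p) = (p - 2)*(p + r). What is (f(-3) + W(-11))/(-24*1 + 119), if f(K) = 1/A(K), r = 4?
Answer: 4/475 ≈ 0.0084210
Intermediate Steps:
A(p) = (-2 + p)*(4 + p) (A(p) = (p - 2)*(p + 4) = (-2 + p)*(4 + p))
f(K) = 1/(-8 + K² + 2*K)
W(k) = 1
(f(-3) + W(-11))/(-24*1 + 119) = (1/(-8 + (-3)² + 2*(-3)) + 1)/(-24*1 + 119) = (1/(-8 + 9 - 6) + 1)/(-24 + 119) = (1/(-5) + 1)/95 = (-⅕ + 1)/95 = (1/95)*(⅘) = 4/475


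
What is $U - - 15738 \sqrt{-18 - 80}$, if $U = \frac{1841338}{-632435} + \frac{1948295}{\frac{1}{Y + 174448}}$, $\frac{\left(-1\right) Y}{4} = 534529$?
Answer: $- \frac{2419572698089297438}{632435} + 110166 i \sqrt{2} \approx -3.8258 \cdot 10^{12} + 1.558 \cdot 10^{5} i$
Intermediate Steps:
$Y = -2138116$ ($Y = \left(-4\right) 534529 = -2138116$)
$U = - \frac{2419572698089297438}{632435}$ ($U = \frac{1841338}{-632435} + \frac{1948295}{\frac{1}{-2138116 + 174448}} = 1841338 \left(- \frac{1}{632435}\right) + \frac{1948295}{\frac{1}{-1963668}} = - \frac{1841338}{632435} + \frac{1948295}{- \frac{1}{1963668}} = - \frac{1841338}{632435} + 1948295 \left(-1963668\right) = - \frac{1841338}{632435} - 3825804546060 = - \frac{2419572698089297438}{632435} \approx -3.8258 \cdot 10^{12}$)
$U - - 15738 \sqrt{-18 - 80} = - \frac{2419572698089297438}{632435} - - 15738 \sqrt{-18 - 80} = - \frac{2419572698089297438}{632435} - - 15738 \sqrt{-98} = - \frac{2419572698089297438}{632435} - - 15738 \cdot 7 i \sqrt{2} = - \frac{2419572698089297438}{632435} - - 110166 i \sqrt{2} = - \frac{2419572698089297438}{632435} + 110166 i \sqrt{2}$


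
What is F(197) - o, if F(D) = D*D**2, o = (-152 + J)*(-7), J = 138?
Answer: 7645275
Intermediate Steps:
o = 98 (o = (-152 + 138)*(-7) = -14*(-7) = 98)
F(D) = D**3
F(197) - o = 197**3 - 1*98 = 7645373 - 98 = 7645275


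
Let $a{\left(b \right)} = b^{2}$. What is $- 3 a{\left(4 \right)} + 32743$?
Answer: $32695$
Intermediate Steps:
$- 3 a{\left(4 \right)} + 32743 = - 3 \cdot 4^{2} + 32743 = \left(-3\right) 16 + 32743 = -48 + 32743 = 32695$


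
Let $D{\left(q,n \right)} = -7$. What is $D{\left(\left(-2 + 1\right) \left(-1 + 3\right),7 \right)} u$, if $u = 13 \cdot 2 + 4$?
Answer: $-210$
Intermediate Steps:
$u = 30$ ($u = 26 + 4 = 30$)
$D{\left(\left(-2 + 1\right) \left(-1 + 3\right),7 \right)} u = \left(-7\right) 30 = -210$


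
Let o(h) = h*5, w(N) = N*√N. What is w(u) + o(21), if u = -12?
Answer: 105 - 24*I*√3 ≈ 105.0 - 41.569*I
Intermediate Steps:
w(N) = N^(3/2)
o(h) = 5*h
w(u) + o(21) = (-12)^(3/2) + 5*21 = -24*I*√3 + 105 = 105 - 24*I*√3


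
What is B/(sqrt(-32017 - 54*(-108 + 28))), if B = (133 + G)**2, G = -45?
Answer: -7744*I*sqrt(27697)/27697 ≈ -46.532*I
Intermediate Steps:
B = 7744 (B = (133 - 45)**2 = 88**2 = 7744)
B/(sqrt(-32017 - 54*(-108 + 28))) = 7744/(sqrt(-32017 - 54*(-108 + 28))) = 7744/(sqrt(-32017 - 54*(-80))) = 7744/(sqrt(-32017 + 4320)) = 7744/(sqrt(-27697)) = 7744/((I*sqrt(27697))) = 7744*(-I*sqrt(27697)/27697) = -7744*I*sqrt(27697)/27697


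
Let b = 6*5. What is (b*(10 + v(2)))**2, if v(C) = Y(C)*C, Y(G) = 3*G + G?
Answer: 608400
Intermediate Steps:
b = 30
Y(G) = 4*G
v(C) = 4*C**2 (v(C) = (4*C)*C = 4*C**2)
(b*(10 + v(2)))**2 = (30*(10 + 4*2**2))**2 = (30*(10 + 4*4))**2 = (30*(10 + 16))**2 = (30*26)**2 = 780**2 = 608400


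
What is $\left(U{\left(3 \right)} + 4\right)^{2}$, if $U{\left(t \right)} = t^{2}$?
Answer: $169$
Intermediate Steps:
$\left(U{\left(3 \right)} + 4\right)^{2} = \left(3^{2} + 4\right)^{2} = \left(9 + 4\right)^{2} = 13^{2} = 169$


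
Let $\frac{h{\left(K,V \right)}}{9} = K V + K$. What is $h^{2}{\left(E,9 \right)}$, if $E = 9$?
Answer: $656100$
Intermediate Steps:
$h{\left(K,V \right)} = 9 K + 9 K V$ ($h{\left(K,V \right)} = 9 \left(K V + K\right) = 9 \left(K + K V\right) = 9 K + 9 K V$)
$h^{2}{\left(E,9 \right)} = \left(9 \cdot 9 \left(1 + 9\right)\right)^{2} = \left(9 \cdot 9 \cdot 10\right)^{2} = 810^{2} = 656100$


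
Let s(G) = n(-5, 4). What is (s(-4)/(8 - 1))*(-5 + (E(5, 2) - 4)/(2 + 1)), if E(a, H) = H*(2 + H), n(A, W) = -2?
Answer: 22/21 ≈ 1.0476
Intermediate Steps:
s(G) = -2
(s(-4)/(8 - 1))*(-5 + (E(5, 2) - 4)/(2 + 1)) = (-2/(8 - 1))*(-5 + (2*(2 + 2) - 4)/(2 + 1)) = (-2/7)*(-5 + (2*4 - 4)/3) = (-2*1/7)*(-5 + (8 - 4)*(1/3)) = -2*(-5 + 4*(1/3))/7 = -2*(-5 + 4/3)/7 = -2/7*(-11/3) = 22/21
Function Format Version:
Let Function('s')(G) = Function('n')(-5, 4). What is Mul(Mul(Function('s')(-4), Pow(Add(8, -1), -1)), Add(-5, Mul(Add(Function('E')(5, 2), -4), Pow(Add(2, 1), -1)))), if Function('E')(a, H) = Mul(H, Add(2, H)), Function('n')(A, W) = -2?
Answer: Rational(22, 21) ≈ 1.0476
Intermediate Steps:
Function('s')(G) = -2
Mul(Mul(Function('s')(-4), Pow(Add(8, -1), -1)), Add(-5, Mul(Add(Function('E')(5, 2), -4), Pow(Add(2, 1), -1)))) = Mul(Mul(-2, Pow(Add(8, -1), -1)), Add(-5, Mul(Add(Mul(2, Add(2, 2)), -4), Pow(Add(2, 1), -1)))) = Mul(Mul(-2, Pow(7, -1)), Add(-5, Mul(Add(Mul(2, 4), -4), Pow(3, -1)))) = Mul(Mul(-2, Rational(1, 7)), Add(-5, Mul(Add(8, -4), Rational(1, 3)))) = Mul(Rational(-2, 7), Add(-5, Mul(4, Rational(1, 3)))) = Mul(Rational(-2, 7), Add(-5, Rational(4, 3))) = Mul(Rational(-2, 7), Rational(-11, 3)) = Rational(22, 21)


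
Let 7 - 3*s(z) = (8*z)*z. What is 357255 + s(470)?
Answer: -695428/3 ≈ -2.3181e+5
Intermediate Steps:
s(z) = 7/3 - 8*z²/3 (s(z) = 7/3 - 8*z*z/3 = 7/3 - 8*z²/3)
357255 + s(470) = 357255 + (7/3 - 8/3*470²) = 357255 + (7/3 - 8/3*220900) = 357255 + (7/3 - 1767200/3) = 357255 - 1767193/3 = -695428/3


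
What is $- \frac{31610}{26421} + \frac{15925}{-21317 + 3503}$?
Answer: $- \frac{327951655}{156887898} \approx -2.0904$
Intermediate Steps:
$- \frac{31610}{26421} + \frac{15925}{-21317 + 3503} = \left(-31610\right) \frac{1}{26421} + \frac{15925}{-17814} = - \frac{31610}{26421} + 15925 \left(- \frac{1}{17814}\right) = - \frac{31610}{26421} - \frac{15925}{17814} = - \frac{327951655}{156887898}$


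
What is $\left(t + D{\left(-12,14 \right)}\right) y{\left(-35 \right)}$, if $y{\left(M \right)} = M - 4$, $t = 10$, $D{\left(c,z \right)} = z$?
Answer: $-936$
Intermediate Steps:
$y{\left(M \right)} = -4 + M$
$\left(t + D{\left(-12,14 \right)}\right) y{\left(-35 \right)} = \left(10 + 14\right) \left(-4 - 35\right) = 24 \left(-39\right) = -936$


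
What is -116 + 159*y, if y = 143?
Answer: 22621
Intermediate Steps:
-116 + 159*y = -116 + 159*143 = -116 + 22737 = 22621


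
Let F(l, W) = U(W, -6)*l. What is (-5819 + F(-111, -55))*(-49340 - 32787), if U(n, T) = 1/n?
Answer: 26275219618/55 ≈ 4.7773e+8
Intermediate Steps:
F(l, W) = l/W
(-5819 + F(-111, -55))*(-49340 - 32787) = (-5819 - 111/(-55))*(-49340 - 32787) = (-5819 - 111*(-1/55))*(-82127) = (-5819 + 111/55)*(-82127) = -319934/55*(-82127) = 26275219618/55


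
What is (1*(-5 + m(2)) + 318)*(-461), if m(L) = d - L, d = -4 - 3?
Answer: -140144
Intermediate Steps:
d = -7
m(L) = -7 - L
(1*(-5 + m(2)) + 318)*(-461) = (1*(-5 + (-7 - 1*2)) + 318)*(-461) = (1*(-5 + (-7 - 2)) + 318)*(-461) = (1*(-5 - 9) + 318)*(-461) = (1*(-14) + 318)*(-461) = (-14 + 318)*(-461) = 304*(-461) = -140144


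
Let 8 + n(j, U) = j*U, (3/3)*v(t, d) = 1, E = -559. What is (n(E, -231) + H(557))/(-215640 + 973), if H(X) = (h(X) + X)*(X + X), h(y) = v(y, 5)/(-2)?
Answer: -749062/214667 ≈ -3.4894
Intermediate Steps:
v(t, d) = 1
h(y) = -½ (h(y) = 1/(-2) = 1*(-½) = -½)
H(X) = 2*X*(-½ + X) (H(X) = (-½ + X)*(X + X) = (-½ + X)*(2*X) = 2*X*(-½ + X))
n(j, U) = -8 + U*j (n(j, U) = -8 + j*U = -8 + U*j)
(n(E, -231) + H(557))/(-215640 + 973) = ((-8 - 231*(-559)) + 557*(-1 + 2*557))/(-215640 + 973) = ((-8 + 129129) + 557*(-1 + 1114))/(-214667) = (129121 + 557*1113)*(-1/214667) = (129121 + 619941)*(-1/214667) = 749062*(-1/214667) = -749062/214667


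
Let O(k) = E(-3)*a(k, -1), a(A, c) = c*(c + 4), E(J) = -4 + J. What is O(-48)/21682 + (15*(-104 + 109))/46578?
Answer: 217024/84158683 ≈ 0.0025787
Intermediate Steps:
a(A, c) = c*(4 + c)
O(k) = 21 (O(k) = (-4 - 3)*(-(4 - 1)) = -(-7)*3 = -7*(-3) = 21)
O(-48)/21682 + (15*(-104 + 109))/46578 = 21/21682 + (15*(-104 + 109))/46578 = 21*(1/21682) + (15*5)*(1/46578) = 21/21682 + 75*(1/46578) = 21/21682 + 25/15526 = 217024/84158683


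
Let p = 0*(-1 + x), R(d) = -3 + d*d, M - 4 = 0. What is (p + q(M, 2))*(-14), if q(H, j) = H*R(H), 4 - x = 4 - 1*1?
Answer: -728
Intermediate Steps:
M = 4 (M = 4 + 0 = 4)
x = 1 (x = 4 - (4 - 1*1) = 4 - (4 - 1) = 4 - 1*3 = 4 - 3 = 1)
R(d) = -3 + d²
p = 0 (p = 0*(-1 + 1) = 0*0 = 0)
q(H, j) = H*(-3 + H²)
(p + q(M, 2))*(-14) = (0 + 4*(-3 + 4²))*(-14) = (0 + 4*(-3 + 16))*(-14) = (0 + 4*13)*(-14) = (0 + 52)*(-14) = 52*(-14) = -728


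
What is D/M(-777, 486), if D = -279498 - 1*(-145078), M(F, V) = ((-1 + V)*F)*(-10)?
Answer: -13442/376845 ≈ -0.035670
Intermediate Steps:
M(F, V) = -10*F*(-1 + V) (M(F, V) = (F*(-1 + V))*(-10) = -10*F*(-1 + V))
D = -134420 (D = -279498 + 145078 = -134420)
D/M(-777, 486) = -134420*(-1/(7770*(1 - 1*486))) = -134420*(-1/(7770*(1 - 486))) = -134420/(10*(-777)*(-485)) = -134420/3768450 = -134420*1/3768450 = -13442/376845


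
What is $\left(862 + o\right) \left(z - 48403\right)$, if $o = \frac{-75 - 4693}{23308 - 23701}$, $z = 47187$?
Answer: $- \frac{417737344}{393} \approx -1.0629 \cdot 10^{6}$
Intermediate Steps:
$o = \frac{4768}{393}$ ($o = - \frac{4768}{-393} = \left(-4768\right) \left(- \frac{1}{393}\right) = \frac{4768}{393} \approx 12.132$)
$\left(862 + o\right) \left(z - 48403\right) = \left(862 + \frac{4768}{393}\right) \left(47187 - 48403\right) = \frac{343534}{393} \left(-1216\right) = - \frac{417737344}{393}$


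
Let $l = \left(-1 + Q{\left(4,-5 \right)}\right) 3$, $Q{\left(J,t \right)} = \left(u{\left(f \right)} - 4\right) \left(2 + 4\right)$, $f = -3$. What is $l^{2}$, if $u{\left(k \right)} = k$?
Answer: $16641$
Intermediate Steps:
$Q{\left(J,t \right)} = -42$ ($Q{\left(J,t \right)} = \left(-3 - 4\right) \left(2 + 4\right) = \left(-7\right) 6 = -42$)
$l = -129$ ($l = \left(-1 - 42\right) 3 = \left(-43\right) 3 = -129$)
$l^{2} = \left(-129\right)^{2} = 16641$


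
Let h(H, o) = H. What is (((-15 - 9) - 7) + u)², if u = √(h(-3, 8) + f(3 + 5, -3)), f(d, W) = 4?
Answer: 900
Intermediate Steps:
u = 1 (u = √(-3 + 4) = √1 = 1)
(((-15 - 9) - 7) + u)² = (((-15 - 9) - 7) + 1)² = ((-24 - 7) + 1)² = (-31 + 1)² = (-30)² = 900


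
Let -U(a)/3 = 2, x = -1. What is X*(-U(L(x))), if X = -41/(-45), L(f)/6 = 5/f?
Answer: 82/15 ≈ 5.4667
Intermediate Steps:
L(f) = 30/f (L(f) = 6*(5/f) = 30/f)
X = 41/45 (X = -41*(-1/45) = 41/45 ≈ 0.91111)
U(a) = -6 (U(a) = -3*2 = -6)
X*(-U(L(x))) = 41*(-1*(-6))/45 = (41/45)*6 = 82/15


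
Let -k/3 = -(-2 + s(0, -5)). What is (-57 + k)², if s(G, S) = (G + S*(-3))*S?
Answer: 82944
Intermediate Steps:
s(G, S) = S*(G - 3*S) (s(G, S) = (G - 3*S)*S = S*(G - 3*S))
k = -231 (k = -(-3)*(-2 - 5*(0 - 3*(-5))) = -(-3)*(-2 - 5*(0 + 15)) = -(-3)*(-2 - 5*15) = -(-3)*(-2 - 75) = -(-3)*(-77) = -3*77 = -231)
(-57 + k)² = (-57 - 231)² = (-288)² = 82944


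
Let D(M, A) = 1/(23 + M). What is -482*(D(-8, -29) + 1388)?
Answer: -10035722/15 ≈ -6.6905e+5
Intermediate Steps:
-482*(D(-8, -29) + 1388) = -482*(1/(23 - 8) + 1388) = -482*(1/15 + 1388) = -482*20821/15 = -10035722/15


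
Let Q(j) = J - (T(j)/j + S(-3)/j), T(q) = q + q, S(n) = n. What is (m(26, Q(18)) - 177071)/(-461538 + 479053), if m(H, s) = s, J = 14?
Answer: -1062353/105090 ≈ -10.109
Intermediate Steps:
T(q) = 2*q
Q(j) = 12 + 3/j (Q(j) = 14 - ((2*j)/j - 3/j) = 14 - (2 - 3/j) = 14 + (-2 + 3/j) = 12 + 3/j)
(m(26, Q(18)) - 177071)/(-461538 + 479053) = ((12 + 3/18) - 177071)/(-461538 + 479053) = ((12 + 3*(1/18)) - 177071)/17515 = ((12 + ⅙) - 177071)*(1/17515) = (73/6 - 177071)*(1/17515) = -1062353/6*1/17515 = -1062353/105090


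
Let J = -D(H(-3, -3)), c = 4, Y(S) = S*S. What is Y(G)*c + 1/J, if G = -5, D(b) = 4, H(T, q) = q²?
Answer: 399/4 ≈ 99.750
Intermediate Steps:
Y(S) = S²
J = -4 (J = -1*4 = -4)
Y(G)*c + 1/J = (-5)²*4 + 1/(-4) = 25*4 - ¼ = 100 - ¼ = 399/4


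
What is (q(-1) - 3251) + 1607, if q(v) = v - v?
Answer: -1644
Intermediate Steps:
q(v) = 0
(q(-1) - 3251) + 1607 = (0 - 3251) + 1607 = -3251 + 1607 = -1644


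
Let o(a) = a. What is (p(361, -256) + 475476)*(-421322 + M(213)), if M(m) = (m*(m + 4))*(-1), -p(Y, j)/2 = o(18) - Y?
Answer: -222626209966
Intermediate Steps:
p(Y, j) = -36 + 2*Y (p(Y, j) = -2*(18 - Y) = -36 + 2*Y)
M(m) = -m*(4 + m) (M(m) = (m*(4 + m))*(-1) = -m*(4 + m))
(p(361, -256) + 475476)*(-421322 + M(213)) = ((-36 + 2*361) + 475476)*(-421322 - 1*213*(4 + 213)) = ((-36 + 722) + 475476)*(-421322 - 1*213*217) = (686 + 475476)*(-421322 - 46221) = 476162*(-467543) = -222626209966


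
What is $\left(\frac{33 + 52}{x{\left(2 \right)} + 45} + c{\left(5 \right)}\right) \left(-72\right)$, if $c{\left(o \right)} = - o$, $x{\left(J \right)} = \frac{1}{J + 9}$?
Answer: $\frac{13905}{62} \approx 224.27$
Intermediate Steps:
$x{\left(J \right)} = \frac{1}{9 + J}$
$\left(\frac{33 + 52}{x{\left(2 \right)} + 45} + c{\left(5 \right)}\right) \left(-72\right) = \left(\frac{33 + 52}{\frac{1}{9 + 2} + 45} - 5\right) \left(-72\right) = \left(\frac{85}{\frac{1}{11} + 45} - 5\right) \left(-72\right) = \left(\frac{85}{\frac{496}{11}} - 5\right) \left(-72\right) = \left(85 \cdot \frac{11}{496} - 5\right) \left(-72\right) = \left(\frac{935}{496} - 5\right) \left(-72\right) = \left(- \frac{1545}{496}\right) \left(-72\right) = \frac{13905}{62}$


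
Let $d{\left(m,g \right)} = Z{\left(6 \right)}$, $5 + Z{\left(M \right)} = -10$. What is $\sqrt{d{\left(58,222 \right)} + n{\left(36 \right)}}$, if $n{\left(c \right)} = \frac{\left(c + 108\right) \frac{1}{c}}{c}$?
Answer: $\frac{i \sqrt{134}}{3} \approx 3.8586 i$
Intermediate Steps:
$Z{\left(M \right)} = -15$ ($Z{\left(M \right)} = -5 - 10 = -15$)
$d{\left(m,g \right)} = -15$
$n{\left(c \right)} = \frac{108 + c}{c^{2}}$ ($n{\left(c \right)} = \frac{\left(108 + c\right) \frac{1}{c}}{c} = \frac{\frac{1}{c} \left(108 + c\right)}{c} = \frac{108 + c}{c^{2}}$)
$\sqrt{d{\left(58,222 \right)} + n{\left(36 \right)}} = \sqrt{-15 + \frac{108 + 36}{1296}} = \sqrt{-15 + \frac{1}{1296} \cdot 144} = \sqrt{-15 + \frac{1}{9}} = \sqrt{- \frac{134}{9}} = \frac{i \sqrt{134}}{3}$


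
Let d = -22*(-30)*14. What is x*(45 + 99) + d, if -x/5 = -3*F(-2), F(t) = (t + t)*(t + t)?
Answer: 43800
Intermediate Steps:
F(t) = 4*t**2 (F(t) = (2*t)*(2*t) = 4*t**2)
d = 9240 (d = 660*14 = 9240)
x = 240 (x = -(-15)*4*(-2)**2 = -(-15)*4*4 = -(-15)*16 = -5*(-48) = 240)
x*(45 + 99) + d = 240*(45 + 99) + 9240 = 240*144 + 9240 = 34560 + 9240 = 43800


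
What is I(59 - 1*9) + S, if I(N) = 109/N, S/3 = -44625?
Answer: -6693641/50 ≈ -1.3387e+5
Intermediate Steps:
S = -133875 (S = 3*(-44625) = -133875)
I(59 - 1*9) + S = 109/(59 - 1*9) - 133875 = 109/(59 - 9) - 133875 = 109/50 - 133875 = -6693641/50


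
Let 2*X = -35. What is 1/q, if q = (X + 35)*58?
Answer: 1/1015 ≈ 0.00098522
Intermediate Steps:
X = -35/2 (X = (½)*(-35) = -35/2 ≈ -17.500)
q = 1015 (q = (-35/2 + 35)*58 = (35/2)*58 = 1015)
1/q = 1/1015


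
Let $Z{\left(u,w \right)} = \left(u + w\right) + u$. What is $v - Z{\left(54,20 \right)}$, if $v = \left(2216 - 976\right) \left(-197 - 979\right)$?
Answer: $-1458368$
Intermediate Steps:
$Z{\left(u,w \right)} = w + 2 u$
$v = -1458240$ ($v = 1240 \left(-1176\right) = -1458240$)
$v - Z{\left(54,20 \right)} = -1458240 - \left(20 + 2 \cdot 54\right) = -1458240 - \left(20 + 108\right) = -1458240 - 128 = -1458368$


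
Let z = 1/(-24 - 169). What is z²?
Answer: 1/37249 ≈ 2.6846e-5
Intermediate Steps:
z = -1/193 (z = 1/(-193) = -1/193 ≈ -0.0051813)
z² = (-1/193)² = 1/37249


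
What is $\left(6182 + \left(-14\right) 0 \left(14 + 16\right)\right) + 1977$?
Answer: $8159$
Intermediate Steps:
$\left(6182 + \left(-14\right) 0 \left(14 + 16\right)\right) + 1977 = \left(6182 + 0 \cdot 30\right) + 1977 = \left(6182 + 0\right) + 1977 = 6182 + 1977 = 8159$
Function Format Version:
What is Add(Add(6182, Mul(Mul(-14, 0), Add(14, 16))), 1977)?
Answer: 8159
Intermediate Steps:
Add(Add(6182, Mul(Mul(-14, 0), Add(14, 16))), 1977) = Add(Add(6182, Mul(0, 30)), 1977) = Add(Add(6182, 0), 1977) = Add(6182, 1977) = 8159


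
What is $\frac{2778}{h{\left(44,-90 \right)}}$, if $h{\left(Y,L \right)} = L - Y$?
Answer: $- \frac{1389}{67} \approx -20.731$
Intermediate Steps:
$\frac{2778}{h{\left(44,-90 \right)}} = \frac{2778}{-90 - 44} = \frac{2778}{-134} = 2778 \left(- \frac{1}{134}\right) = - \frac{1389}{67}$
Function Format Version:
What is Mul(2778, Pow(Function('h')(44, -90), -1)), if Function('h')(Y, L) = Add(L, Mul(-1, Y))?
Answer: Rational(-1389, 67) ≈ -20.731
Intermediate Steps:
Mul(2778, Pow(Function('h')(44, -90), -1)) = Mul(2778, Pow(Add(-90, Mul(-1, 44)), -1)) = Mul(2778, Pow(Add(-90, -44), -1)) = Mul(2778, Pow(-134, -1)) = Mul(2778, Rational(-1, 134)) = Rational(-1389, 67)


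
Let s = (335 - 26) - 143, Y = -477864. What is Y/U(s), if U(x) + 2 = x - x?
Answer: 238932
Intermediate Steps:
s = 166 (s = 309 - 143 = 166)
U(x) = -2 (U(x) = -2 + (x - x) = -2 + 0 = -2)
Y/U(s) = -477864/(-2) = -477864*(-1/2) = 238932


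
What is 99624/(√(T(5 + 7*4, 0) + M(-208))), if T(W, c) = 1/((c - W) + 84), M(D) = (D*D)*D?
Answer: -99624*I*√23406170061/458944511 ≈ -33.21*I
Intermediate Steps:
M(D) = D³ (M(D) = D²*D = D³)
T(W, c) = 1/(84 + c - W)
99624/(√(T(5 + 7*4, 0) + M(-208))) = 99624/(√(1/(84 + 0 - (5 + 7*4)) + (-208)³)) = 99624/(√(1/(84 + 0 - (5 + 28)) - 8998912)) = 99624/(√(1/(84 + 0 - 1*33) - 8998912)) = 99624/(√(1/(84 + 0 - 33) - 8998912)) = 99624/(√(1/51 - 8998912)) = 99624/(√(-458944511/51)) = 99624/((I*√23406170061/51)) = 99624*(-I*√23406170061/458944511) = -99624*I*√23406170061/458944511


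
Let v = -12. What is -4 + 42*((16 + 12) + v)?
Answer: 668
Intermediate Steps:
-4 + 42*((16 + 12) + v) = -4 + 42*((16 + 12) - 12) = -4 + 42*(28 - 12) = -4 + 42*16 = -4 + 672 = 668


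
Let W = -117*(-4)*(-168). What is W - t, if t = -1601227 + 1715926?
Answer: -193323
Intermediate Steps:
W = -78624 (W = 468*(-168) = -78624)
t = 114699
W - t = -78624 - 1*114699 = -78624 - 114699 = -193323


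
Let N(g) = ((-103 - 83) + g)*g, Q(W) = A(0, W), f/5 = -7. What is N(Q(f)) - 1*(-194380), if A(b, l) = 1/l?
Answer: 238122011/1225 ≈ 1.9439e+5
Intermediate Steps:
f = -35 (f = 5*(-7) = -35)
Q(W) = 1/W
N(g) = g*(-186 + g) (N(g) = (-186 + g)*g = g*(-186 + g))
N(Q(f)) - 1*(-194380) = (-186 + 1/(-35))/(-35) - 1*(-194380) = -(-186 - 1/35)/35 + 194380 = -1/35*(-6511/35) + 194380 = 6511/1225 + 194380 = 238122011/1225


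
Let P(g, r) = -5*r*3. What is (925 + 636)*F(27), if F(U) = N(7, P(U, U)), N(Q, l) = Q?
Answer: 10927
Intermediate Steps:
P(g, r) = -15*r
F(U) = 7
(925 + 636)*F(27) = (925 + 636)*7 = 1561*7 = 10927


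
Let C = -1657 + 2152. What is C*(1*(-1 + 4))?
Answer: 1485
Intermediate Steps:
C = 495
C*(1*(-1 + 4)) = 495*(1*(-1 + 4)) = 495*(1*3) = 495*3 = 1485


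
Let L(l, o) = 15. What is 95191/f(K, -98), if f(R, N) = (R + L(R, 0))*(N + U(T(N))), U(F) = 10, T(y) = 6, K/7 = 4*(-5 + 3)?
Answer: 95191/3608 ≈ 26.383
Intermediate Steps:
K = -56 (K = 7*(4*(-5 + 3)) = 7*(4*(-2)) = 7*(-8) = -56)
f(R, N) = (10 + N)*(15 + R) (f(R, N) = (R + 15)*(N + 10) = (15 + R)*(10 + N) = (10 + N)*(15 + R))
95191/f(K, -98) = 95191/(150 + 10*(-56) + 15*(-98) - 98*(-56)) = 95191/(150 - 560 - 1470 + 5488) = 95191/3608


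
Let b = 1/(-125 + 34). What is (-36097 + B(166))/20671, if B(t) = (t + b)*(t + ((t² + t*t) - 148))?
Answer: 829453823/1881061 ≈ 440.95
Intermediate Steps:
b = -1/91 (b = 1/(-91) = -1/91 ≈ -0.010989)
B(t) = (-1/91 + t)*(-148 + t + 2*t²) (B(t) = (t - 1/91)*(t + ((t² + t*t) - 148)) = (-1/91 + t)*(t + ((t² + t²) - 148)) = (-1/91 + t)*(t + (2*t² - 148)) = (-1/91 + t)*(t + (-148 + 2*t²)) = (-1/91 + t)*(-148 + t + 2*t²))
(-36097 + B(166))/20671 = (-36097 + (148/91 + 2*166³ - 13469/91*166 + (89/91)*166²))/20671 = (-36097 + (148/91 + 2*4574296 - 2235854/91 + (89/91)*27556))*(1/20671) = (-36097 + (148/91 + 9148592 - 2235854/91 + 2452484/91))*(1/20671) = (-36097 + 832738650/91)*(1/20671) = (829453823/91)*(1/20671) = 829453823/1881061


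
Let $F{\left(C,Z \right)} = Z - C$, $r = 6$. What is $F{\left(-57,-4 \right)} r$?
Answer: $318$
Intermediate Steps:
$F{\left(-57,-4 \right)} r = \left(-4 - -57\right) 6 = \left(-4 + 57\right) 6 = 53 \cdot 6 = 318$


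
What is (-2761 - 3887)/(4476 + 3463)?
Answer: -6648/7939 ≈ -0.83739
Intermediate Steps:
(-2761 - 3887)/(4476 + 3463) = -6648/7939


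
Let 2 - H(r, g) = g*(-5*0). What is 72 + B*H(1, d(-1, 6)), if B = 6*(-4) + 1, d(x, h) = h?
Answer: 26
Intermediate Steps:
H(r, g) = 2 (H(r, g) = 2 - g*(-5*0) = 2 - g*0 = 2 - 1*0 = 2 + 0 = 2)
B = -23 (B = -24 + 1 = -23)
72 + B*H(1, d(-1, 6)) = 72 - 23*2 = 72 - 46 = 26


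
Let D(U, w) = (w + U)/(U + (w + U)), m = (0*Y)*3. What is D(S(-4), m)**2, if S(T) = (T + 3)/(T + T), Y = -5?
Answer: 1/4 ≈ 0.25000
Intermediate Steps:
S(T) = (3 + T)/(2*T) (S(T) = (3 + T)/((2*T)) = (3 + T)*(1/(2*T)) = (3 + T)/(2*T))
m = 0 (m = (0*(-5))*3 = 0*3 = 0)
D(U, w) = (U + w)/(w + 2*U) (D(U, w) = (U + w)/(U + (U + w)) = (U + w)/(w + 2*U))
D(S(-4), m)**2 = (((1/2)*(3 - 4)/(-4) + 0)/(0 + 2*((1/2)*(3 - 4)/(-4))))**2 = (((1/2)*(-1/4)*(-1) + 0)/(0 + 2*((1/2)*(-1/4)*(-1))))**2 = ((1/8 + 0)/(0 + 2*(1/8)))**2 = ((1/8)/(0 + 1/4))**2 = ((1/8)/(1/4))**2 = (4*(1/8))**2 = (1/2)**2 = 1/4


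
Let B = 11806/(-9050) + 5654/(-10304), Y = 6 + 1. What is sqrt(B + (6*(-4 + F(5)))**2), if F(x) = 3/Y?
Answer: sqrt(621382443352458)/1165640 ≈ 21.385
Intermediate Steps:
Y = 7
F(x) = 3/7
B = -43204431/23312800 (B = 11806*(-1/9050) + 5654*(-1/10304) = -5903/4525 - 2827/5152 = -43204431/23312800 ≈ -1.8532)
sqrt(B + (6*(-4 + F(5)))**2) = sqrt(-43204431/23312800 + (6*(-4 + 3/7))**2) = sqrt(-43204431/23312800 + (6*(-25/7))**2) = sqrt(-43204431/23312800 + (-150/7)**2) = sqrt(-43204431/23312800 + 22500/49) = sqrt(74631568983/163189600) = sqrt(621382443352458)/1165640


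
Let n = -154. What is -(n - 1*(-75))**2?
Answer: -6241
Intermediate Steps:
-(n - 1*(-75))**2 = -(-154 - 1*(-75))**2 = -(-154 + 75)**2 = -1*(-79)**2 = -1*6241 = -6241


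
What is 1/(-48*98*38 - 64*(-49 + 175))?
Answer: -1/186816 ≈ -5.3529e-6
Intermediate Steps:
1/(-48*98*38 - 64*(-49 + 175)) = 1/(-4704*38 - 64*126) = 1/(-178752 - 8064) = 1/(-186816) = -1/186816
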